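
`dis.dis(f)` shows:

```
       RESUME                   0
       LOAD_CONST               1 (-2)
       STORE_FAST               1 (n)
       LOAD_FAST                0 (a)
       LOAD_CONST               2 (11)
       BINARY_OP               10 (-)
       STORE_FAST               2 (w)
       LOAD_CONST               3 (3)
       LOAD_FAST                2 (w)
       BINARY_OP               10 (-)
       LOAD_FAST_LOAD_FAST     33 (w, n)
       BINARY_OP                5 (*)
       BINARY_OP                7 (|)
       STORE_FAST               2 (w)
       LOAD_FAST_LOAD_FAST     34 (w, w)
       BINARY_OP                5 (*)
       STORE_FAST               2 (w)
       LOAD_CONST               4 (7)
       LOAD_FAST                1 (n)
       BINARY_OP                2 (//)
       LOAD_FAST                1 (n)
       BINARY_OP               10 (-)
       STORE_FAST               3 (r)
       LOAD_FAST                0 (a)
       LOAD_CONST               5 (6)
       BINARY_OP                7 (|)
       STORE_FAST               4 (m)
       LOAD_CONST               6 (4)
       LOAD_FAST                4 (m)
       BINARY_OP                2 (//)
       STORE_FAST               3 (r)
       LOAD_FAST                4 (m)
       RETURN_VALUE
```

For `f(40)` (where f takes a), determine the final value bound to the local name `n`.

LOAD_CONST → push -2. Stack: [-2]
STORE_FAST n → n=-2. Stack: []
LOAD_FAST a → push 40. Stack: [40]
LOAD_CONST → push 11. Stack: [40, 11]
BINARY_OP - → 40 - 11 = 29. Stack: [29]
STORE_FAST w → w=29. Stack: []
LOAD_CONST → push 3. Stack: [3]
LOAD_FAST w → push 29. Stack: [3, 29]
BINARY_OP - → 3 - 29 = -26. Stack: [-26]
LOAD_FAST_LOAD_FAST w,n → push 29,-2. Stack: [-26, 29, -2]
BINARY_OP * → 29 * -2 = -58. Stack: [-26, -58]
BINARY_OP | → -26 | -58 = -26. Stack: [-26]
STORE_FAST w → w=-26. Stack: []
LOAD_FAST_LOAD_FAST w,w → push -26,-26. Stack: [-26, -26]
BINARY_OP * → -26 * -26 = 676. Stack: [676]
STORE_FAST w → w=676. Stack: []
LOAD_CONST → push 7. Stack: [7]
LOAD_FAST n → push -2. Stack: [7, -2]
BINARY_OP // → 7 // -2 = -4. Stack: [-4]
LOAD_FAST n → push -2. Stack: [-4, -2]
BINARY_OP - → -4 - -2 = -2. Stack: [-2]
STORE_FAST r → r=-2. Stack: []
LOAD_FAST a → push 40. Stack: [40]
LOAD_CONST → push 6. Stack: [40, 6]
BINARY_OP | → 40 | 6 = 46. Stack: [46]
STORE_FAST m → m=46. Stack: []
LOAD_CONST → push 4. Stack: [4]
LOAD_FAST m → push 46. Stack: [4, 46]
BINARY_OP // → 4 // 46 = 0. Stack: [0]
STORE_FAST r → r=0. Stack: []
LOAD_FAST m → push 46. Stack: [46]
RETURN_VALUE → return 46.

-2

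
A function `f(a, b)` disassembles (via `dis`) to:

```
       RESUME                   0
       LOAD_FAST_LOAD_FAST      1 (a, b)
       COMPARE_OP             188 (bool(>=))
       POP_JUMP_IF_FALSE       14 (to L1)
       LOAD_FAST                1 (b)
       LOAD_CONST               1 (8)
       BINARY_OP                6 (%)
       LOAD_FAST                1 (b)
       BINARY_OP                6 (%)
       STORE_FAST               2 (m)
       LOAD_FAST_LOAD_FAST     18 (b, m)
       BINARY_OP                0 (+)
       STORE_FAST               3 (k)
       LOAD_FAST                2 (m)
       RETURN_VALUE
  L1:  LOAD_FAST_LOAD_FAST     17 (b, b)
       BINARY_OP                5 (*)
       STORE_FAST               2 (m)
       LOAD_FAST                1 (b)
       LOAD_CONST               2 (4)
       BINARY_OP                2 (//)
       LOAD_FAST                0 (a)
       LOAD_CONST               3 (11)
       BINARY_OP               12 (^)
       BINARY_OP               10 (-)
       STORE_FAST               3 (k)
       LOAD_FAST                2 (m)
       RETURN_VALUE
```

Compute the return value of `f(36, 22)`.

6

LOAD_FAST_LOAD_FAST a,b → push 36,22. Stack: [36, 22]
COMPARE_OP bool(>=) → 36 vs 22 = True. Stack: [True]
POP_JUMP_IF_FALSE → pop True; no jump. Stack: []
LOAD_FAST b → push 22. Stack: [22]
LOAD_CONST → push 8. Stack: [22, 8]
BINARY_OP % → 22 % 8 = 6. Stack: [6]
LOAD_FAST b → push 22. Stack: [6, 22]
BINARY_OP % → 6 % 22 = 6. Stack: [6]
STORE_FAST m → m=6. Stack: []
LOAD_FAST_LOAD_FAST b,m → push 22,6. Stack: [22, 6]
BINARY_OP + → 22 + 6 = 28. Stack: [28]
STORE_FAST k → k=28. Stack: []
LOAD_FAST m → push 6. Stack: [6]
RETURN_VALUE → return 6.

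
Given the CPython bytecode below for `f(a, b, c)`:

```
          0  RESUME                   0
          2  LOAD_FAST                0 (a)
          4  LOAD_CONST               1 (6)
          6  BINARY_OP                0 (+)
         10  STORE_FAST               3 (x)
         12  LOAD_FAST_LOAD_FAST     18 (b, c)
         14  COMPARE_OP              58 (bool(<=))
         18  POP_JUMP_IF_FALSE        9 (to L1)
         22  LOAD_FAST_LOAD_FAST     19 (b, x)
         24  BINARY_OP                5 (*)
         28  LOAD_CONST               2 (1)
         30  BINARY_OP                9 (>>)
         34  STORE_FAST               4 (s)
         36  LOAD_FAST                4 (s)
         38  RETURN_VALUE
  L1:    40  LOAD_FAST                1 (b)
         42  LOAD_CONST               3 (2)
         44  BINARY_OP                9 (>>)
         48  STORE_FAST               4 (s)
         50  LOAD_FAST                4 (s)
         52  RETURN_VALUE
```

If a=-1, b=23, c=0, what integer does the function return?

LOAD_FAST a → push -1. Stack: [-1]
LOAD_CONST → push 6. Stack: [-1, 6]
BINARY_OP + → -1 + 6 = 5. Stack: [5]
STORE_FAST x → x=5. Stack: []
LOAD_FAST_LOAD_FAST b,c → push 23,0. Stack: [23, 0]
COMPARE_OP bool(<=) → 23 vs 0 = False. Stack: [False]
POP_JUMP_IF_FALSE → pop False; jump. Stack: []
LOAD_FAST b → push 23. Stack: [23]
LOAD_CONST → push 2. Stack: [23, 2]
BINARY_OP >> → 23 >> 2 = 5. Stack: [5]
STORE_FAST s → s=5. Stack: []
LOAD_FAST s → push 5. Stack: [5]
RETURN_VALUE → return 5.

5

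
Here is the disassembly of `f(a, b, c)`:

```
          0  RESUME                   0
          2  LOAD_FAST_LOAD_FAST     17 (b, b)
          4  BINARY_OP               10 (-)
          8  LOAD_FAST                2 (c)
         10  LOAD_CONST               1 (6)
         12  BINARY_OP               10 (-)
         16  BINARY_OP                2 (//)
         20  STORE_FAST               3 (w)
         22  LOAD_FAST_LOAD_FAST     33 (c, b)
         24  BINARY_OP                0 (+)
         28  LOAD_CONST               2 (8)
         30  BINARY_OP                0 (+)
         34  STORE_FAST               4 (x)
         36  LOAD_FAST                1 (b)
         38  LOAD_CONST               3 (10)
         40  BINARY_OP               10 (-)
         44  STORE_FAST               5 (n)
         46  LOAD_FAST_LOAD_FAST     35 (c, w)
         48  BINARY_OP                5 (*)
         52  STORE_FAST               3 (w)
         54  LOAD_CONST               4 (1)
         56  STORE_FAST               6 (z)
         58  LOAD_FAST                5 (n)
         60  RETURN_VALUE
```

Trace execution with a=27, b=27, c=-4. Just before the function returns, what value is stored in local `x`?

LOAD_FAST_LOAD_FAST b,b → push 27,27. Stack: [27, 27]
BINARY_OP - → 27 - 27 = 0. Stack: [0]
LOAD_FAST c → push -4. Stack: [0, -4]
LOAD_CONST → push 6. Stack: [0, -4, 6]
BINARY_OP - → -4 - 6 = -10. Stack: [0, -10]
BINARY_OP // → 0 // -10 = 0. Stack: [0]
STORE_FAST w → w=0. Stack: []
LOAD_FAST_LOAD_FAST c,b → push -4,27. Stack: [-4, 27]
BINARY_OP + → -4 + 27 = 23. Stack: [23]
LOAD_CONST → push 8. Stack: [23, 8]
BINARY_OP + → 23 + 8 = 31. Stack: [31]
STORE_FAST x → x=31. Stack: []
LOAD_FAST b → push 27. Stack: [27]
LOAD_CONST → push 10. Stack: [27, 10]
BINARY_OP - → 27 - 10 = 17. Stack: [17]
STORE_FAST n → n=17. Stack: []
LOAD_FAST_LOAD_FAST c,w → push -4,0. Stack: [-4, 0]
BINARY_OP * → -4 * 0 = 0. Stack: [0]
STORE_FAST w → w=0. Stack: []
LOAD_CONST → push 1. Stack: [1]
STORE_FAST z → z=1. Stack: []
LOAD_FAST n → push 17. Stack: [17]
RETURN_VALUE → return 17.

31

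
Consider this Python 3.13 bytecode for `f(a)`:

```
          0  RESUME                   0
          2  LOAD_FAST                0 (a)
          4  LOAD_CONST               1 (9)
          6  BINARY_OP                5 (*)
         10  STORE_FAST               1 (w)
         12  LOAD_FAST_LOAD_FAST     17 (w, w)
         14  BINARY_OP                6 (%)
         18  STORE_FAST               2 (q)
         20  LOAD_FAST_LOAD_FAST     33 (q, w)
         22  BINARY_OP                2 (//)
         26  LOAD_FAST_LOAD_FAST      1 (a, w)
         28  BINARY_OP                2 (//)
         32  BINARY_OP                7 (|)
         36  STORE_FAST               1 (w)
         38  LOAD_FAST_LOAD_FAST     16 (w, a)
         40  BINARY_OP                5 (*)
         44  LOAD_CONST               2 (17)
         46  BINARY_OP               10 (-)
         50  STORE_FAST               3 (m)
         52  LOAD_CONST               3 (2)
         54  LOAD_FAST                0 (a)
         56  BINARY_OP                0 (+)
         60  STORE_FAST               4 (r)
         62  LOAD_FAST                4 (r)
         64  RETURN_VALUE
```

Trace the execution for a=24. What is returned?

LOAD_FAST a → push 24. Stack: [24]
LOAD_CONST → push 9. Stack: [24, 9]
BINARY_OP * → 24 * 9 = 216. Stack: [216]
STORE_FAST w → w=216. Stack: []
LOAD_FAST_LOAD_FAST w,w → push 216,216. Stack: [216, 216]
BINARY_OP % → 216 % 216 = 0. Stack: [0]
STORE_FAST q → q=0. Stack: []
LOAD_FAST_LOAD_FAST q,w → push 0,216. Stack: [0, 216]
BINARY_OP // → 0 // 216 = 0. Stack: [0]
LOAD_FAST_LOAD_FAST a,w → push 24,216. Stack: [0, 24, 216]
BINARY_OP // → 24 // 216 = 0. Stack: [0, 0]
BINARY_OP | → 0 | 0 = 0. Stack: [0]
STORE_FAST w → w=0. Stack: []
LOAD_FAST_LOAD_FAST w,a → push 0,24. Stack: [0, 24]
BINARY_OP * → 0 * 24 = 0. Stack: [0]
LOAD_CONST → push 17. Stack: [0, 17]
BINARY_OP - → 0 - 17 = -17. Stack: [-17]
STORE_FAST m → m=-17. Stack: []
LOAD_CONST → push 2. Stack: [2]
LOAD_FAST a → push 24. Stack: [2, 24]
BINARY_OP + → 2 + 24 = 26. Stack: [26]
STORE_FAST r → r=26. Stack: []
LOAD_FAST r → push 26. Stack: [26]
RETURN_VALUE → return 26.

26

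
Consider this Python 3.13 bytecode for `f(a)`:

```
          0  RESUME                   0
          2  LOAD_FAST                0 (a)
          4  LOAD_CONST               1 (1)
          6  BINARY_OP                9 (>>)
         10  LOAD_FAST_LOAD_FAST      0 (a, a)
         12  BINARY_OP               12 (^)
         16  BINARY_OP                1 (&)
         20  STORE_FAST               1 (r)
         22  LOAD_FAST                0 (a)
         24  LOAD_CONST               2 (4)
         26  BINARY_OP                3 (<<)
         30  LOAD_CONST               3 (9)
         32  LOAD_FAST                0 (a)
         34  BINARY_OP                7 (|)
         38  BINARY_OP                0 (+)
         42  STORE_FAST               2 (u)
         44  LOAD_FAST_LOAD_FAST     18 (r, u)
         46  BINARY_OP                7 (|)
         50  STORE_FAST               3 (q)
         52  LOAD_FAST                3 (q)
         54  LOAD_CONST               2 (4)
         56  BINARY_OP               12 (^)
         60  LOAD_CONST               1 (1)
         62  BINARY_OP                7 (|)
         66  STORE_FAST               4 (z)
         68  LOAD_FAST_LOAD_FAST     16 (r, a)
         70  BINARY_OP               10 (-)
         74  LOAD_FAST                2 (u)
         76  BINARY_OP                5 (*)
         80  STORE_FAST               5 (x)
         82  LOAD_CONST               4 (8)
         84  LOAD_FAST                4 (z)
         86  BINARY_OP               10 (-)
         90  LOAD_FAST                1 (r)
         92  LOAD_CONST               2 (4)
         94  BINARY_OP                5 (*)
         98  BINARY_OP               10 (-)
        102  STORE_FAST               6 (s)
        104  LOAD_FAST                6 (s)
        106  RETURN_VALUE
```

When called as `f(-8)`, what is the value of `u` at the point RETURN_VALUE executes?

-135

LOAD_FAST a → push -8. Stack: [-8]
LOAD_CONST → push 1. Stack: [-8, 1]
BINARY_OP >> → -8 >> 1 = -4. Stack: [-4]
LOAD_FAST_LOAD_FAST a,a → push -8,-8. Stack: [-4, -8, -8]
BINARY_OP ^ → -8 ^ -8 = 0. Stack: [-4, 0]
BINARY_OP & → -4 & 0 = 0. Stack: [0]
STORE_FAST r → r=0. Stack: []
LOAD_FAST a → push -8. Stack: [-8]
LOAD_CONST → push 4. Stack: [-8, 4]
BINARY_OP << → -8 << 4 = -128. Stack: [-128]
LOAD_CONST → push 9. Stack: [-128, 9]
LOAD_FAST a → push -8. Stack: [-128, 9, -8]
BINARY_OP | → 9 | -8 = -7. Stack: [-128, -7]
BINARY_OP + → -128 + -7 = -135. Stack: [-135]
STORE_FAST u → u=-135. Stack: []
LOAD_FAST_LOAD_FAST r,u → push 0,-135. Stack: [0, -135]
BINARY_OP | → 0 | -135 = -135. Stack: [-135]
STORE_FAST q → q=-135. Stack: []
LOAD_FAST q → push -135. Stack: [-135]
LOAD_CONST → push 4. Stack: [-135, 4]
BINARY_OP ^ → -135 ^ 4 = -131. Stack: [-131]
LOAD_CONST → push 1. Stack: [-131, 1]
BINARY_OP | → -131 | 1 = -131. Stack: [-131]
STORE_FAST z → z=-131. Stack: []
LOAD_FAST_LOAD_FAST r,a → push 0,-8. Stack: [0, -8]
BINARY_OP - → 0 - -8 = 8. Stack: [8]
LOAD_FAST u → push -135. Stack: [8, -135]
BINARY_OP * → 8 * -135 = -1080. Stack: [-1080]
STORE_FAST x → x=-1080. Stack: []
LOAD_CONST → push 8. Stack: [8]
LOAD_FAST z → push -131. Stack: [8, -131]
BINARY_OP - → 8 - -131 = 139. Stack: [139]
LOAD_FAST r → push 0. Stack: [139, 0]
LOAD_CONST → push 4. Stack: [139, 0, 4]
BINARY_OP * → 0 * 4 = 0. Stack: [139, 0]
BINARY_OP - → 139 - 0 = 139. Stack: [139]
STORE_FAST s → s=139. Stack: []
LOAD_FAST s → push 139. Stack: [139]
RETURN_VALUE → return 139.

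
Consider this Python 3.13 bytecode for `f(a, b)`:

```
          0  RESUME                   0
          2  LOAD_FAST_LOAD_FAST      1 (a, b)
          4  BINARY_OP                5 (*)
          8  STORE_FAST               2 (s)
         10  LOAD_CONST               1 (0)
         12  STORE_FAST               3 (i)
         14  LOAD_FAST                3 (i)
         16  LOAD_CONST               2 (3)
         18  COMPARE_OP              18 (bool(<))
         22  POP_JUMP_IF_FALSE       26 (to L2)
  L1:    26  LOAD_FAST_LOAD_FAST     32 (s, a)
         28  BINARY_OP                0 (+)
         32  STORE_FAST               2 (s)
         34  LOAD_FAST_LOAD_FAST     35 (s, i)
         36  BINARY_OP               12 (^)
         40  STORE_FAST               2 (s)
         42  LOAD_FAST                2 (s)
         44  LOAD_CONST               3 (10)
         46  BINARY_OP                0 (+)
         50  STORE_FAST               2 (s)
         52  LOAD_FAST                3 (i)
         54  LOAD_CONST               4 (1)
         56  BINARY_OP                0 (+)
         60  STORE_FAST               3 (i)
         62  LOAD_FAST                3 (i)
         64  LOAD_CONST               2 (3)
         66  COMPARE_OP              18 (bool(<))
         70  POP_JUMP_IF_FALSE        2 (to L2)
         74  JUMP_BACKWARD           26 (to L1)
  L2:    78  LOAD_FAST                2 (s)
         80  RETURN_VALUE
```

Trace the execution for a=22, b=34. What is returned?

843

LOAD_FAST_LOAD_FAST a,b → push 22,34
BINARY_OP * → 22 * 34 = 748
STORE_FAST s → s=748
LOAD_CONST → push 0
STORE_FAST i → i=0
LOAD_FAST i → push 0
LOAD_CONST → push 3
COMPARE_OP bool(<) → 0 vs 3 = True
POP_JUMP_IF_FALSE → pop True; no jump
LOAD_FAST_LOAD_FAST s,a → push 748,22
BINARY_OP + → 748 + 22 = 770
STORE_FAST s → s=770
LOAD_FAST_LOAD_FAST s,i → push 770,0
BINARY_OP ^ → 770 ^ 0 = 770
STORE_FAST s → s=770
LOAD_FAST s → push 770
LOAD_CONST → push 10
BINARY_OP + → 770 + 10 = 780
STORE_FAST s → s=780
LOAD_FAST i → push 0
LOAD_CONST → push 1
BINARY_OP + → 0 + 1 = 1
STORE_FAST i → i=1
LOAD_FAST i → push 1
LOAD_CONST → push 3
COMPARE_OP bool(<) → 1 vs 3 = True
POP_JUMP_IF_FALSE → pop True; no jump
LOAD_FAST_LOAD_FAST s,a → push 780,22
BINARY_OP + → 780 + 22 = 802
STORE_FAST s → s=802
LOAD_FAST_LOAD_FAST s,i → push 802,1
BINARY_OP ^ → 802 ^ 1 = 803
STORE_FAST s → s=803
LOAD_FAST s → push 803
LOAD_CONST → push 10
BINARY_OP + → 803 + 10 = 813
STORE_FAST s → s=813
LOAD_FAST i → push 1
LOAD_CONST → push 1
BINARY_OP + → 1 + 1 = 2
STORE_FAST i → i=2
LOAD_FAST i → push 2
LOAD_CONST → push 3
COMPARE_OP bool(<) → 2 vs 3 = True
POP_JUMP_IF_FALSE → pop True; no jump
LOAD_FAST_LOAD_FAST s,a → push 813,22
BINARY_OP + → 813 + 22 = 835
STORE_FAST s → s=835
LOAD_FAST_LOAD_FAST s,i → push 835,2
BINARY_OP ^ → 835 ^ 2 = 833
STORE_FAST s → s=833
LOAD_FAST s → push 833
LOAD_CONST → push 10
BINARY_OP + → 833 + 10 = 843
STORE_FAST s → s=843
LOAD_FAST i → push 2
LOAD_CONST → push 1
BINARY_OP + → 2 + 1 = 3
STORE_FAST i → i=3
LOAD_FAST i → push 3
LOAD_CONST → push 3
COMPARE_OP bool(<) → 3 vs 3 = False
POP_JUMP_IF_FALSE → pop False; jump
LOAD_FAST s → push 843
RETURN_VALUE → return 843.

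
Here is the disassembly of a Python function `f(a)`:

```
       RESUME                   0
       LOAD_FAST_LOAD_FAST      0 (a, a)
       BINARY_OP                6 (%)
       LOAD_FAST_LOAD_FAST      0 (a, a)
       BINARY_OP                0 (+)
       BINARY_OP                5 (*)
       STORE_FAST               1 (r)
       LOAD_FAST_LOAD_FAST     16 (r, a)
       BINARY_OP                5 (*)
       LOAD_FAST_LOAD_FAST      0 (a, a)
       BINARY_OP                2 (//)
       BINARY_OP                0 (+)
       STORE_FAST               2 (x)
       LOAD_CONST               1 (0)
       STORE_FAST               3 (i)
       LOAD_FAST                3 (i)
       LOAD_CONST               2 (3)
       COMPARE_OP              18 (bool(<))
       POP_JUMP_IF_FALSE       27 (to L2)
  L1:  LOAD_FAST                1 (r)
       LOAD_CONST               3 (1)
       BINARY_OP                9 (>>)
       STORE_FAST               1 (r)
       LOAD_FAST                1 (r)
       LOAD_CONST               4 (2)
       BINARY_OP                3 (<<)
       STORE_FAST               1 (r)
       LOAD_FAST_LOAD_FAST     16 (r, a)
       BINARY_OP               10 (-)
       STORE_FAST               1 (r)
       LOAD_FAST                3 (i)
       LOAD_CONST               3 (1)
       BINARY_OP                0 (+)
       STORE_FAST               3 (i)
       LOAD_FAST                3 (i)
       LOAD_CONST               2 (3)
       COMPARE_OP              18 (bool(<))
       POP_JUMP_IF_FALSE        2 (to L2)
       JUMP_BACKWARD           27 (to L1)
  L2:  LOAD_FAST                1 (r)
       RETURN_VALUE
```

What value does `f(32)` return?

-224

LOAD_FAST_LOAD_FAST a,a → push 32,32
BINARY_OP % → 32 % 32 = 0
LOAD_FAST_LOAD_FAST a,a → push 32,32
BINARY_OP + → 32 + 32 = 64
BINARY_OP * → 0 * 64 = 0
STORE_FAST r → r=0
LOAD_FAST_LOAD_FAST r,a → push 0,32
BINARY_OP * → 0 * 32 = 0
LOAD_FAST_LOAD_FAST a,a → push 32,32
BINARY_OP // → 32 // 32 = 1
BINARY_OP + → 0 + 1 = 1
STORE_FAST x → x=1
LOAD_CONST → push 0
STORE_FAST i → i=0
LOAD_FAST i → push 0
LOAD_CONST → push 3
COMPARE_OP bool(<) → 0 vs 3 = True
POP_JUMP_IF_FALSE → pop True; no jump
LOAD_FAST r → push 0
LOAD_CONST → push 1
BINARY_OP >> → 0 >> 1 = 0
STORE_FAST r → r=0
LOAD_FAST r → push 0
LOAD_CONST → push 2
BINARY_OP << → 0 << 2 = 0
STORE_FAST r → r=0
LOAD_FAST_LOAD_FAST r,a → push 0,32
BINARY_OP - → 0 - 32 = -32
STORE_FAST r → r=-32
LOAD_FAST i → push 0
LOAD_CONST → push 1
BINARY_OP + → 0 + 1 = 1
STORE_FAST i → i=1
LOAD_FAST i → push 1
LOAD_CONST → push 3
COMPARE_OP bool(<) → 1 vs 3 = True
POP_JUMP_IF_FALSE → pop True; no jump
LOAD_FAST r → push -32
LOAD_CONST → push 1
BINARY_OP >> → -32 >> 1 = -16
STORE_FAST r → r=-16
LOAD_FAST r → push -16
LOAD_CONST → push 2
BINARY_OP << → -16 << 2 = -64
STORE_FAST r → r=-64
LOAD_FAST_LOAD_FAST r,a → push -64,32
BINARY_OP - → -64 - 32 = -96
STORE_FAST r → r=-96
LOAD_FAST i → push 1
LOAD_CONST → push 1
BINARY_OP + → 1 + 1 = 2
STORE_FAST i → i=2
LOAD_FAST i → push 2
LOAD_CONST → push 3
COMPARE_OP bool(<) → 2 vs 3 = True
POP_JUMP_IF_FALSE → pop True; no jump
LOAD_FAST r → push -96
LOAD_CONST → push 1
BINARY_OP >> → -96 >> 1 = -48
STORE_FAST r → r=-48
LOAD_FAST r → push -48
LOAD_CONST → push 2
BINARY_OP << → -48 << 2 = -192
STORE_FAST r → r=-192
LOAD_FAST_LOAD_FAST r,a → push -192,32
BINARY_OP - → -192 - 32 = -224
STORE_FAST r → r=-224
LOAD_FAST i → push 2
LOAD_CONST → push 1
BINARY_OP + → 2 + 1 = 3
STORE_FAST i → i=3
LOAD_FAST i → push 3
LOAD_CONST → push 3
COMPARE_OP bool(<) → 3 vs 3 = False
POP_JUMP_IF_FALSE → pop False; jump
LOAD_FAST r → push -224
RETURN_VALUE → return -224.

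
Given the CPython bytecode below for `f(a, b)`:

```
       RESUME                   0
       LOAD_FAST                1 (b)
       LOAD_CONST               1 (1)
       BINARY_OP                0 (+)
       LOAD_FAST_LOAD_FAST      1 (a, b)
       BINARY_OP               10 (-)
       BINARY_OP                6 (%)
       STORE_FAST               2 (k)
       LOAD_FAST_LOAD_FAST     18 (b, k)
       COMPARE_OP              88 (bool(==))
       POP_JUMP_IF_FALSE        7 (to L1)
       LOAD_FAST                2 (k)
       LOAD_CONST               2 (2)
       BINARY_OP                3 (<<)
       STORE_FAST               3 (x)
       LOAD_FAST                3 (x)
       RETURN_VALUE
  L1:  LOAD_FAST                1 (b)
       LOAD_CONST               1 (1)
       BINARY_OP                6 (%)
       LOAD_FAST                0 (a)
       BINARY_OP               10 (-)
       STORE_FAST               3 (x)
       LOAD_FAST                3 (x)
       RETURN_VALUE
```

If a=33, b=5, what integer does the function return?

LOAD_FAST b → push 5. Stack: [5]
LOAD_CONST → push 1. Stack: [5, 1]
BINARY_OP + → 5 + 1 = 6. Stack: [6]
LOAD_FAST_LOAD_FAST a,b → push 33,5. Stack: [6, 33, 5]
BINARY_OP - → 33 - 5 = 28. Stack: [6, 28]
BINARY_OP % → 6 % 28 = 6. Stack: [6]
STORE_FAST k → k=6. Stack: []
LOAD_FAST_LOAD_FAST b,k → push 5,6. Stack: [5, 6]
COMPARE_OP bool(==) → 5 vs 6 = False. Stack: [False]
POP_JUMP_IF_FALSE → pop False; jump. Stack: []
LOAD_FAST b → push 5. Stack: [5]
LOAD_CONST → push 1. Stack: [5, 1]
BINARY_OP % → 5 % 1 = 0. Stack: [0]
LOAD_FAST a → push 33. Stack: [0, 33]
BINARY_OP - → 0 - 33 = -33. Stack: [-33]
STORE_FAST x → x=-33. Stack: []
LOAD_FAST x → push -33. Stack: [-33]
RETURN_VALUE → return -33.

-33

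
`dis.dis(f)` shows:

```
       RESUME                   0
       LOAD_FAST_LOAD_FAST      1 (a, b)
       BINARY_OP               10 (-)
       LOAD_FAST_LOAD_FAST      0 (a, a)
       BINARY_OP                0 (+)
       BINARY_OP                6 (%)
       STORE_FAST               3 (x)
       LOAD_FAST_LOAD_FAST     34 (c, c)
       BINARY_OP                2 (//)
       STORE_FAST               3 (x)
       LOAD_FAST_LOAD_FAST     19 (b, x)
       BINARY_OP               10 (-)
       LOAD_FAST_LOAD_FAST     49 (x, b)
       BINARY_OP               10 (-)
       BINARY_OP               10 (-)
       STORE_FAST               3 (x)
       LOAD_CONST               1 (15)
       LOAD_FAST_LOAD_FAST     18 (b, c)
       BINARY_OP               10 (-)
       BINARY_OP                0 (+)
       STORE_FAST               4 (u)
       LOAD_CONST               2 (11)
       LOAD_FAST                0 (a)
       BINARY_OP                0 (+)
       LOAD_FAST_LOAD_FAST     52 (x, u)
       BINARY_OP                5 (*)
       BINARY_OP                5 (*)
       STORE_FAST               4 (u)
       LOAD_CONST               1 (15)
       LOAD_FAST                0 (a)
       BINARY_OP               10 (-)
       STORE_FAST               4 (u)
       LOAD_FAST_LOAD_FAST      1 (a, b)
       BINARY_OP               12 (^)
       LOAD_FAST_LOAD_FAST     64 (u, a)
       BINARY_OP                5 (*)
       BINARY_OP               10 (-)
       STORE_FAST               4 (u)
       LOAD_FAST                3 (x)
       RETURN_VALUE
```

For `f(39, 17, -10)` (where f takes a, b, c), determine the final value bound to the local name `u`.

LOAD_FAST_LOAD_FAST a,b → push 39,17. Stack: [39, 17]
BINARY_OP - → 39 - 17 = 22. Stack: [22]
LOAD_FAST_LOAD_FAST a,a → push 39,39. Stack: [22, 39, 39]
BINARY_OP + → 39 + 39 = 78. Stack: [22, 78]
BINARY_OP % → 22 % 78 = 22. Stack: [22]
STORE_FAST x → x=22. Stack: []
LOAD_FAST_LOAD_FAST c,c → push -10,-10. Stack: [-10, -10]
BINARY_OP // → -10 // -10 = 1. Stack: [1]
STORE_FAST x → x=1. Stack: []
LOAD_FAST_LOAD_FAST b,x → push 17,1. Stack: [17, 1]
BINARY_OP - → 17 - 1 = 16. Stack: [16]
LOAD_FAST_LOAD_FAST x,b → push 1,17. Stack: [16, 1, 17]
BINARY_OP - → 1 - 17 = -16. Stack: [16, -16]
BINARY_OP - → 16 - -16 = 32. Stack: [32]
STORE_FAST x → x=32. Stack: []
LOAD_CONST → push 15. Stack: [15]
LOAD_FAST_LOAD_FAST b,c → push 17,-10. Stack: [15, 17, -10]
BINARY_OP - → 17 - -10 = 27. Stack: [15, 27]
BINARY_OP + → 15 + 27 = 42. Stack: [42]
STORE_FAST u → u=42. Stack: []
LOAD_CONST → push 11. Stack: [11]
LOAD_FAST a → push 39. Stack: [11, 39]
BINARY_OP + → 11 + 39 = 50. Stack: [50]
LOAD_FAST_LOAD_FAST x,u → push 32,42. Stack: [50, 32, 42]
BINARY_OP * → 32 * 42 = 1344. Stack: [50, 1344]
BINARY_OP * → 50 * 1344 = 67200. Stack: [67200]
STORE_FAST u → u=67200. Stack: []
LOAD_CONST → push 15. Stack: [15]
LOAD_FAST a → push 39. Stack: [15, 39]
BINARY_OP - → 15 - 39 = -24. Stack: [-24]
STORE_FAST u → u=-24. Stack: []
LOAD_FAST_LOAD_FAST a,b → push 39,17. Stack: [39, 17]
BINARY_OP ^ → 39 ^ 17 = 54. Stack: [54]
LOAD_FAST_LOAD_FAST u,a → push -24,39. Stack: [54, -24, 39]
BINARY_OP * → -24 * 39 = -936. Stack: [54, -936]
BINARY_OP - → 54 - -936 = 990. Stack: [990]
STORE_FAST u → u=990. Stack: []
LOAD_FAST x → push 32. Stack: [32]
RETURN_VALUE → return 32.

990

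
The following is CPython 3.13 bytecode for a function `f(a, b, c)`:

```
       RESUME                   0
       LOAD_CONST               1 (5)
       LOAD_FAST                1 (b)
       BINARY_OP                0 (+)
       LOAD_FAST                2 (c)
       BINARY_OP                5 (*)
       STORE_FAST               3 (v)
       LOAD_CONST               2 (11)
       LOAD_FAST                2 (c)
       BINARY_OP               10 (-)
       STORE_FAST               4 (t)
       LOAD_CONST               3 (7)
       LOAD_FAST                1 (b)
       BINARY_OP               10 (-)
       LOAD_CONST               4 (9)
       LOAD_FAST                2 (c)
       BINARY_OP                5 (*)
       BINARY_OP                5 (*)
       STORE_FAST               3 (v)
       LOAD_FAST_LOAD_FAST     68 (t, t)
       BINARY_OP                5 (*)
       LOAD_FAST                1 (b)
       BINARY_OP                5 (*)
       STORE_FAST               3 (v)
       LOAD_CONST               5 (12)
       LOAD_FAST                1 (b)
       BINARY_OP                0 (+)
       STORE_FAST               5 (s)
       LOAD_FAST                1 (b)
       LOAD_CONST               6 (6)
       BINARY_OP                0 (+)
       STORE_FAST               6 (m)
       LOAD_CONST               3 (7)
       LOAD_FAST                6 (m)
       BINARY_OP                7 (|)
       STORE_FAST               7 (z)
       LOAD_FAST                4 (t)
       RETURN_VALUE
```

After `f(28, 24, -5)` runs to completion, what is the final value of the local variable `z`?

31

LOAD_CONST → push 5. Stack: [5]
LOAD_FAST b → push 24. Stack: [5, 24]
BINARY_OP + → 5 + 24 = 29. Stack: [29]
LOAD_FAST c → push -5. Stack: [29, -5]
BINARY_OP * → 29 * -5 = -145. Stack: [-145]
STORE_FAST v → v=-145. Stack: []
LOAD_CONST → push 11. Stack: [11]
LOAD_FAST c → push -5. Stack: [11, -5]
BINARY_OP - → 11 - -5 = 16. Stack: [16]
STORE_FAST t → t=16. Stack: []
LOAD_CONST → push 7. Stack: [7]
LOAD_FAST b → push 24. Stack: [7, 24]
BINARY_OP - → 7 - 24 = -17. Stack: [-17]
LOAD_CONST → push 9. Stack: [-17, 9]
LOAD_FAST c → push -5. Stack: [-17, 9, -5]
BINARY_OP * → 9 * -5 = -45. Stack: [-17, -45]
BINARY_OP * → -17 * -45 = 765. Stack: [765]
STORE_FAST v → v=765. Stack: []
LOAD_FAST_LOAD_FAST t,t → push 16,16. Stack: [16, 16]
BINARY_OP * → 16 * 16 = 256. Stack: [256]
LOAD_FAST b → push 24. Stack: [256, 24]
BINARY_OP * → 256 * 24 = 6144. Stack: [6144]
STORE_FAST v → v=6144. Stack: []
LOAD_CONST → push 12. Stack: [12]
LOAD_FAST b → push 24. Stack: [12, 24]
BINARY_OP + → 12 + 24 = 36. Stack: [36]
STORE_FAST s → s=36. Stack: []
LOAD_FAST b → push 24. Stack: [24]
LOAD_CONST → push 6. Stack: [24, 6]
BINARY_OP + → 24 + 6 = 30. Stack: [30]
STORE_FAST m → m=30. Stack: []
LOAD_CONST → push 7. Stack: [7]
LOAD_FAST m → push 30. Stack: [7, 30]
BINARY_OP | → 7 | 30 = 31. Stack: [31]
STORE_FAST z → z=31. Stack: []
LOAD_FAST t → push 16. Stack: [16]
RETURN_VALUE → return 16.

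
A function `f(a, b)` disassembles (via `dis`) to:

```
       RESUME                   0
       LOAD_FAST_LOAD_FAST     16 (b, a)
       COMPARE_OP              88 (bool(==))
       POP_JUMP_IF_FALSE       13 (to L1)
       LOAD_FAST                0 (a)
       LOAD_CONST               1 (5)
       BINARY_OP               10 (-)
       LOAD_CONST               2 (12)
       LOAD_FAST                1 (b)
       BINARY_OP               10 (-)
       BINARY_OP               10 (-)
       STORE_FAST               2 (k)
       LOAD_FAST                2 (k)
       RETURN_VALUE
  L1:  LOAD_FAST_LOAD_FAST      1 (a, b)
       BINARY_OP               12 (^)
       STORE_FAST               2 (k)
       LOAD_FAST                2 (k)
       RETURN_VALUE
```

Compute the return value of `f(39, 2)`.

37

LOAD_FAST_LOAD_FAST b,a → push 2,39. Stack: [2, 39]
COMPARE_OP bool(==) → 2 vs 39 = False. Stack: [False]
POP_JUMP_IF_FALSE → pop False; jump. Stack: []
LOAD_FAST_LOAD_FAST a,b → push 39,2. Stack: [39, 2]
BINARY_OP ^ → 39 ^ 2 = 37. Stack: [37]
STORE_FAST k → k=37. Stack: []
LOAD_FAST k → push 37. Stack: [37]
RETURN_VALUE → return 37.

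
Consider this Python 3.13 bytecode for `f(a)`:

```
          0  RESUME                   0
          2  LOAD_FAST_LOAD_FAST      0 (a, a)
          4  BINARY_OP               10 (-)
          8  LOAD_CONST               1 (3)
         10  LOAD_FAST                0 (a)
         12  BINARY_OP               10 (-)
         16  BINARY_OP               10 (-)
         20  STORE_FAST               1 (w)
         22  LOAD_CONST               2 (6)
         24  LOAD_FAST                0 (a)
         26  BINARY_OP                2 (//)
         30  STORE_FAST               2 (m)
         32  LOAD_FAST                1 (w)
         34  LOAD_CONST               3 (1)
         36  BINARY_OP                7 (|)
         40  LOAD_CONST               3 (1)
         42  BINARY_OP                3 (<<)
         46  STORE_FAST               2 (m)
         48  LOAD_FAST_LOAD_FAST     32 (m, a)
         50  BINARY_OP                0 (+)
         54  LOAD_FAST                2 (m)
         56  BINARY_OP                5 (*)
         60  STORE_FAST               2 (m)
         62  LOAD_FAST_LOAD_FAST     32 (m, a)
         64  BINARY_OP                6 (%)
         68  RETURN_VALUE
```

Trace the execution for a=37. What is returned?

LOAD_FAST_LOAD_FAST a,a → push 37,37. Stack: [37, 37]
BINARY_OP - → 37 - 37 = 0. Stack: [0]
LOAD_CONST → push 3. Stack: [0, 3]
LOAD_FAST a → push 37. Stack: [0, 3, 37]
BINARY_OP - → 3 - 37 = -34. Stack: [0, -34]
BINARY_OP - → 0 - -34 = 34. Stack: [34]
STORE_FAST w → w=34. Stack: []
LOAD_CONST → push 6. Stack: [6]
LOAD_FAST a → push 37. Stack: [6, 37]
BINARY_OP // → 6 // 37 = 0. Stack: [0]
STORE_FAST m → m=0. Stack: []
LOAD_FAST w → push 34. Stack: [34]
LOAD_CONST → push 1. Stack: [34, 1]
BINARY_OP | → 34 | 1 = 35. Stack: [35]
LOAD_CONST → push 1. Stack: [35, 1]
BINARY_OP << → 35 << 1 = 70. Stack: [70]
STORE_FAST m → m=70. Stack: []
LOAD_FAST_LOAD_FAST m,a → push 70,37. Stack: [70, 37]
BINARY_OP + → 70 + 37 = 107. Stack: [107]
LOAD_FAST m → push 70. Stack: [107, 70]
BINARY_OP * → 107 * 70 = 7490. Stack: [7490]
STORE_FAST m → m=7490. Stack: []
LOAD_FAST_LOAD_FAST m,a → push 7490,37. Stack: [7490, 37]
BINARY_OP % → 7490 % 37 = 16. Stack: [16]
RETURN_VALUE → return 16.

16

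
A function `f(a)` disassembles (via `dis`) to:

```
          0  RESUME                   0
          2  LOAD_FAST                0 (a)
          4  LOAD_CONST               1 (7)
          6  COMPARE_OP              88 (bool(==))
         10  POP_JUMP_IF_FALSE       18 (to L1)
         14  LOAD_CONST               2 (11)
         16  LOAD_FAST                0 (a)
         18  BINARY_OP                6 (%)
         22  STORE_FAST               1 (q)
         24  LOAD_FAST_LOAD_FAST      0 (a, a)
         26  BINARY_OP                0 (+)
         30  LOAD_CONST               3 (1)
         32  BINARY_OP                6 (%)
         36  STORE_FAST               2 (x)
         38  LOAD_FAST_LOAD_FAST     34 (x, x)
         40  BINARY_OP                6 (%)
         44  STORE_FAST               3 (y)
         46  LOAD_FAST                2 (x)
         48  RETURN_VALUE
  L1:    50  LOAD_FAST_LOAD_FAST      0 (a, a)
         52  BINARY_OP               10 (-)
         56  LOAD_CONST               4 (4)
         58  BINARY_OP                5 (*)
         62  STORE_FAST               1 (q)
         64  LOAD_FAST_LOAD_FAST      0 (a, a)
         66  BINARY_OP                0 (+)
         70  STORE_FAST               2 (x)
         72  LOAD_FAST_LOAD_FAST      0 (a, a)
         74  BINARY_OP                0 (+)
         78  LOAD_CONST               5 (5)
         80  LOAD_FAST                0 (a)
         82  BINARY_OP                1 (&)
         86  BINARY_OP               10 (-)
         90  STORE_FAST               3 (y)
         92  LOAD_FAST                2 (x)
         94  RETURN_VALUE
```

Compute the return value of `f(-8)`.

LOAD_FAST a → push -8. Stack: [-8]
LOAD_CONST → push 7. Stack: [-8, 7]
COMPARE_OP bool(==) → -8 vs 7 = False. Stack: [False]
POP_JUMP_IF_FALSE → pop False; jump. Stack: []
LOAD_FAST_LOAD_FAST a,a → push -8,-8. Stack: [-8, -8]
BINARY_OP - → -8 - -8 = 0. Stack: [0]
LOAD_CONST → push 4. Stack: [0, 4]
BINARY_OP * → 0 * 4 = 0. Stack: [0]
STORE_FAST q → q=0. Stack: []
LOAD_FAST_LOAD_FAST a,a → push -8,-8. Stack: [-8, -8]
BINARY_OP + → -8 + -8 = -16. Stack: [-16]
STORE_FAST x → x=-16. Stack: []
LOAD_FAST_LOAD_FAST a,a → push -8,-8. Stack: [-8, -8]
BINARY_OP + → -8 + -8 = -16. Stack: [-16]
LOAD_CONST → push 5. Stack: [-16, 5]
LOAD_FAST a → push -8. Stack: [-16, 5, -8]
BINARY_OP & → 5 & -8 = 0. Stack: [-16, 0]
BINARY_OP - → -16 - 0 = -16. Stack: [-16]
STORE_FAST y → y=-16. Stack: []
LOAD_FAST x → push -16. Stack: [-16]
RETURN_VALUE → return -16.

-16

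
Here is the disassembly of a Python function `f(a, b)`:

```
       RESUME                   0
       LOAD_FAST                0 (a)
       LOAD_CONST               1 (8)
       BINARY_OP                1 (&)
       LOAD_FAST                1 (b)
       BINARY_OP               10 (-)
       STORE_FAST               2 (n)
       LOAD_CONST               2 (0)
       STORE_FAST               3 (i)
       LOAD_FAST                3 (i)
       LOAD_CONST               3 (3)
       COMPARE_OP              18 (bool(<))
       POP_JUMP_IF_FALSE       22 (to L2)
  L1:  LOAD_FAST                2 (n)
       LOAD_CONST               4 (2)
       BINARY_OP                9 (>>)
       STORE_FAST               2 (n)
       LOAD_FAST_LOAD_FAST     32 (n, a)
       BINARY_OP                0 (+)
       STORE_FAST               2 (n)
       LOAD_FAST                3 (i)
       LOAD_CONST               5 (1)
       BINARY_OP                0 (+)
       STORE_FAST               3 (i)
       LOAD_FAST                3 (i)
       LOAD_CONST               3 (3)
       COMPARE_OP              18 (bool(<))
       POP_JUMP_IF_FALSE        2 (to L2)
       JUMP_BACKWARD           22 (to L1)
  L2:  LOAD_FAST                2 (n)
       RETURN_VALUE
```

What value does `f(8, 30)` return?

LOAD_FAST a → push 8. Stack: [8]
LOAD_CONST → push 8. Stack: [8, 8]
BINARY_OP & → 8 & 8 = 8. Stack: [8]
LOAD_FAST b → push 30. Stack: [8, 30]
BINARY_OP - → 8 - 30 = -22. Stack: [-22]
STORE_FAST n → n=-22. Stack: []
LOAD_CONST → push 0. Stack: [0]
STORE_FAST i → i=0. Stack: []
LOAD_FAST i → push 0. Stack: [0]
LOAD_CONST → push 3. Stack: [0, 3]
COMPARE_OP bool(<) → 0 vs 3 = True. Stack: [True]
POP_JUMP_IF_FALSE → pop True; no jump. Stack: []
LOAD_FAST n → push -22. Stack: [-22]
LOAD_CONST → push 2. Stack: [-22, 2]
BINARY_OP >> → -22 >> 2 = -6. Stack: [-6]
STORE_FAST n → n=-6. Stack: []
LOAD_FAST_LOAD_FAST n,a → push -6,8. Stack: [-6, 8]
BINARY_OP + → -6 + 8 = 2. Stack: [2]
STORE_FAST n → n=2. Stack: []
LOAD_FAST i → push 0. Stack: [0]
LOAD_CONST → push 1. Stack: [0, 1]
BINARY_OP + → 0 + 1 = 1. Stack: [1]
STORE_FAST i → i=1. Stack: []
LOAD_FAST i → push 1. Stack: [1]
LOAD_CONST → push 3. Stack: [1, 3]
COMPARE_OP bool(<) → 1 vs 3 = True. Stack: [True]
POP_JUMP_IF_FALSE → pop True; no jump. Stack: []
LOAD_FAST n → push 2. Stack: [2]
LOAD_CONST → push 2. Stack: [2, 2]
BINARY_OP >> → 2 >> 2 = 0. Stack: [0]
STORE_FAST n → n=0. Stack: []
LOAD_FAST_LOAD_FAST n,a → push 0,8. Stack: [0, 8]
BINARY_OP + → 0 + 8 = 8. Stack: [8]
STORE_FAST n → n=8. Stack: []
LOAD_FAST i → push 1. Stack: [1]
LOAD_CONST → push 1. Stack: [1, 1]
BINARY_OP + → 1 + 1 = 2. Stack: [2]
STORE_FAST i → i=2. Stack: []
LOAD_FAST i → push 2. Stack: [2]
LOAD_CONST → push 3. Stack: [2, 3]
COMPARE_OP bool(<) → 2 vs 3 = True. Stack: [True]
POP_JUMP_IF_FALSE → pop True; no jump. Stack: []
LOAD_FAST n → push 8. Stack: [8]
LOAD_CONST → push 2. Stack: [8, 2]
BINARY_OP >> → 8 >> 2 = 2. Stack: [2]
STORE_FAST n → n=2. Stack: []
LOAD_FAST_LOAD_FAST n,a → push 2,8. Stack: [2, 8]
BINARY_OP + → 2 + 8 = 10. Stack: [10]
STORE_FAST n → n=10. Stack: []
LOAD_FAST i → push 2. Stack: [2]
LOAD_CONST → push 1. Stack: [2, 1]
BINARY_OP + → 2 + 1 = 3. Stack: [3]
STORE_FAST i → i=3. Stack: []
LOAD_FAST i → push 3. Stack: [3]
LOAD_CONST → push 3. Stack: [3, 3]
COMPARE_OP bool(<) → 3 vs 3 = False. Stack: [False]
POP_JUMP_IF_FALSE → pop False; jump. Stack: []
LOAD_FAST n → push 10. Stack: [10]
RETURN_VALUE → return 10.

10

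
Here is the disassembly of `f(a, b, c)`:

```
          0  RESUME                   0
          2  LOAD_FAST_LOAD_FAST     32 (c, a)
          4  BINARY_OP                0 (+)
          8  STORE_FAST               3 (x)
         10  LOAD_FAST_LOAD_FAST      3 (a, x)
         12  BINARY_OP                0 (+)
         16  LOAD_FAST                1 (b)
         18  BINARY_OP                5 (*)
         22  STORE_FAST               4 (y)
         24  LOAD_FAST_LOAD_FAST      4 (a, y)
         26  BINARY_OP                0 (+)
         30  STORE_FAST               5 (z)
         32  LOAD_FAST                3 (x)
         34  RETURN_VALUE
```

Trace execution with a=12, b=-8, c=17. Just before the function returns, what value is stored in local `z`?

-316

LOAD_FAST_LOAD_FAST c,a → push 17,12. Stack: [17, 12]
BINARY_OP + → 17 + 12 = 29. Stack: [29]
STORE_FAST x → x=29. Stack: []
LOAD_FAST_LOAD_FAST a,x → push 12,29. Stack: [12, 29]
BINARY_OP + → 12 + 29 = 41. Stack: [41]
LOAD_FAST b → push -8. Stack: [41, -8]
BINARY_OP * → 41 * -8 = -328. Stack: [-328]
STORE_FAST y → y=-328. Stack: []
LOAD_FAST_LOAD_FAST a,y → push 12,-328. Stack: [12, -328]
BINARY_OP + → 12 + -328 = -316. Stack: [-316]
STORE_FAST z → z=-316. Stack: []
LOAD_FAST x → push 29. Stack: [29]
RETURN_VALUE → return 29.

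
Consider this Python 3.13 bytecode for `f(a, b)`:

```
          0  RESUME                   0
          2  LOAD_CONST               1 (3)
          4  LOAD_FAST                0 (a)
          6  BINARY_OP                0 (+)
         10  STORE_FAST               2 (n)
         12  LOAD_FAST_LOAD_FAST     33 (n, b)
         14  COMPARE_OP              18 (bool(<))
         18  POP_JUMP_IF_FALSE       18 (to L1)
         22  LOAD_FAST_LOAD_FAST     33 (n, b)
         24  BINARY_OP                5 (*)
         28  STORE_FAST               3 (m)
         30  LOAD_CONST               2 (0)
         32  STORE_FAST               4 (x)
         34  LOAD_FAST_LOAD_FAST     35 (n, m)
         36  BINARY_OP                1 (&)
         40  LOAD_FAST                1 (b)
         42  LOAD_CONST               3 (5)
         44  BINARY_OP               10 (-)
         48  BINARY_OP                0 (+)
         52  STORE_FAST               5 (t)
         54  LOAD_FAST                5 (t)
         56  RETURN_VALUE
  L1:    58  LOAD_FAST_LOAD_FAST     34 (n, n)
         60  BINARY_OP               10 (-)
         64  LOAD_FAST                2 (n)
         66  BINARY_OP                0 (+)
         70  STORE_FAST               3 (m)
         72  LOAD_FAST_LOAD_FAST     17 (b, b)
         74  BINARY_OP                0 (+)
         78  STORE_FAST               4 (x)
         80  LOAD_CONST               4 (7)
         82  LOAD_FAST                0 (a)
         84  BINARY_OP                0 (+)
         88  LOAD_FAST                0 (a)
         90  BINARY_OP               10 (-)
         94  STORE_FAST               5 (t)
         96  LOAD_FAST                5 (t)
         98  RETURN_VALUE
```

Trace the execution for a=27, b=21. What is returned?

7

LOAD_CONST → push 3. Stack: [3]
LOAD_FAST a → push 27. Stack: [3, 27]
BINARY_OP + → 3 + 27 = 30. Stack: [30]
STORE_FAST n → n=30. Stack: []
LOAD_FAST_LOAD_FAST n,b → push 30,21. Stack: [30, 21]
COMPARE_OP bool(<) → 30 vs 21 = False. Stack: [False]
POP_JUMP_IF_FALSE → pop False; jump. Stack: []
LOAD_FAST_LOAD_FAST n,n → push 30,30. Stack: [30, 30]
BINARY_OP - → 30 - 30 = 0. Stack: [0]
LOAD_FAST n → push 30. Stack: [0, 30]
BINARY_OP + → 0 + 30 = 30. Stack: [30]
STORE_FAST m → m=30. Stack: []
LOAD_FAST_LOAD_FAST b,b → push 21,21. Stack: [21, 21]
BINARY_OP + → 21 + 21 = 42. Stack: [42]
STORE_FAST x → x=42. Stack: []
LOAD_CONST → push 7. Stack: [7]
LOAD_FAST a → push 27. Stack: [7, 27]
BINARY_OP + → 7 + 27 = 34. Stack: [34]
LOAD_FAST a → push 27. Stack: [34, 27]
BINARY_OP - → 34 - 27 = 7. Stack: [7]
STORE_FAST t → t=7. Stack: []
LOAD_FAST t → push 7. Stack: [7]
RETURN_VALUE → return 7.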